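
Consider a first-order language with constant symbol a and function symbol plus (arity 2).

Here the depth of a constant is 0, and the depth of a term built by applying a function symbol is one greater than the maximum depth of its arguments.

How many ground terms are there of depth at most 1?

Let N_k = |{terms of depth ≤ k}|. Then N_0 = 1 and N_k = 1 + N_{k-1}^2 for k ≥ 1 (one summand per function symbol, arity giving the exponent).
N_0 = 1
N_1 = 1 + 1^2 = 2

2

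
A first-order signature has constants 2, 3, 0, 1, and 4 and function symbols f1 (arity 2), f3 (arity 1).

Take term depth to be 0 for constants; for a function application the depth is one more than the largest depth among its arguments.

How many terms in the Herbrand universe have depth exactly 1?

Let N_k count ground terms of depth at most k. Each non-constant term of depth ≤ k is some function symbol applied to depth-≤(k−1) arguments, giving N_k = 5 + N_{k-1}^2 + N_{k-1}.
N_0 = 5
N_1 = 5 + 5^2 + 5 = 35
Terms of depth exactly 1: N_1 − N_0 = 35 − 5 = 30.

30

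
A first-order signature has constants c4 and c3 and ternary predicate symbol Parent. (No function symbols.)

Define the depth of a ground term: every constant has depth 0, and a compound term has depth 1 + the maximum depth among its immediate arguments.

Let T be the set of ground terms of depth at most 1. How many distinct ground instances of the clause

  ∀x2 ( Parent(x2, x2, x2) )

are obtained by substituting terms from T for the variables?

2

Ground terms of depth ≤ 1:
  With no function symbols every ground term is a constant, so there are exactly 2 ground terms at every depth bound.
  N_0 = 2
  N_1 = 2
  Explicitly: c4, c3.
So there are 2 ground terms available for substitution.
The body mentions the single quantified variable x2; since ground terms form a free algebra, no two substitutions collapse to the same formula.
Number of ground instances = 2.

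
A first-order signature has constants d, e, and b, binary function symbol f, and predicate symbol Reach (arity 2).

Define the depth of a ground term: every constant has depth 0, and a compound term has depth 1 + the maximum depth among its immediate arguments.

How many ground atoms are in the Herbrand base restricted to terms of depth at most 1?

First count ground terms of depth ≤ 1.
Let N_k count ground terms of depth at most k. Each non-constant term of depth ≤ k is some function symbol applied to depth-≤(k−1) arguments, giving N_k = 3 + N_{k-1}^2.
N_0 = 3
N_1 = 3 + 3^2 = 12
So |H| = 12.
For each predicate symbol, the number of ground atoms is |H| raised to its arity; summing:
  Reach: 12^2 = 144
Total ground atoms: 144.

144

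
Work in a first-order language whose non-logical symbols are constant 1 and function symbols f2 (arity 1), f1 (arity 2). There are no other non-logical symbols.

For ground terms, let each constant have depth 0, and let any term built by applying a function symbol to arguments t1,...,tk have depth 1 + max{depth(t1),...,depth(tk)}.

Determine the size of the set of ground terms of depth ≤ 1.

Let N_k = |{terms of depth ≤ k}|. Then N_0 = 1 and N_k = 1 + N_{k-1} + N_{k-1}^2 for k ≥ 1 (one summand per function symbol, arity giving the exponent).
N_0 = 1
N_1 = 1 + 1 + 1^2 = 3
Explicitly: 1, f2(1), f1(1, 1).

3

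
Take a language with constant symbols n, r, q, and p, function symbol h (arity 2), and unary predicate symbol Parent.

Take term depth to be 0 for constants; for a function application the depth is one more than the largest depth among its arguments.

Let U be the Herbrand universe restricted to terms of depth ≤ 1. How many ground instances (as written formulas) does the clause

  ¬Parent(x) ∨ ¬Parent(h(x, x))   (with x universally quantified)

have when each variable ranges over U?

20

Ground terms of depth ≤ 1:
  Count level by level. With function symbols h/2, the terms of depth ≤ k are the 4 constants together with each function applied to depth-≤(k−1) tuples, so N_k = 4 + N_{k-1}^2.
  N_0 = 4
  N_1 = 4 + 4^2 = 20
So there are 20 ground terms available for substitution.
The clause has 1 distinct variable (x), which appears in the body. In the free term algebra distinct substitutions yield syntactically distinct ground instances.
Number of ground instances = 20.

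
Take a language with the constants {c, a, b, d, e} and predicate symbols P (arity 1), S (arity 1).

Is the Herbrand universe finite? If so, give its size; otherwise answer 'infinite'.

5

There are no function symbols, so every ground term is one of the 5 constants.
The Herbrand universe is {c, a, b, d, e}, which is finite with 5 elements.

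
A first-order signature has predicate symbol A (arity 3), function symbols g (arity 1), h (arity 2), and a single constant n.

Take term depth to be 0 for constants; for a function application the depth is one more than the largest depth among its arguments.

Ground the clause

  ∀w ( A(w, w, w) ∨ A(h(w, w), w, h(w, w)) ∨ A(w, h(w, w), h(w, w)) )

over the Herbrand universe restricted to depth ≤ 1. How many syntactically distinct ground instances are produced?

Ground terms of depth ≤ 1:
  If N_k denotes the number of depth-≤k ground terms, the 1 constant gives N_0 = 1, and each function symbol of arity r contributes N_{k-1}^r new terms at level k: N_k = 1 + N_{k-1} + N_{k-1}^2.
  N_0 = 1
  N_1 = 1 + 1 + 1^2 = 3
  Explicitly: n, g(n), h(n, n).
So there are 3 ground terms available for substitution.
The variable w ranges independently over the available ground terms, and distinct assignments produce distinct instances.
Number of ground instances = 3.

3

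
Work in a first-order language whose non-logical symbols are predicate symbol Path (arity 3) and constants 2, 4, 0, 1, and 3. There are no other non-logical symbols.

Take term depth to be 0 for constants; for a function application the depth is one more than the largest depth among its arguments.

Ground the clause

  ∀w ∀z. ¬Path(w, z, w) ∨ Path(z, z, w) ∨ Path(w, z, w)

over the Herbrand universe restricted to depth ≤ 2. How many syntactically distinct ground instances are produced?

25

Ground terms of depth ≤ 2:
  With no function symbols every ground term is a constant, so there are exactly 5 ground terms at every depth bound.
  N_0 = 5
  N_1 = 5
  N_2 = 5
So there are 5 ground terms available for substitution.
Each of w, z ranges independently over the available ground terms, and distinct assignments produce distinct instances.
Number of ground instances = 5^2 = 25.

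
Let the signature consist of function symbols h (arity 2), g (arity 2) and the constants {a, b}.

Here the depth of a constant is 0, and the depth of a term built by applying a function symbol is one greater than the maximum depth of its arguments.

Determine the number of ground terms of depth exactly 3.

81408

If N_k denotes the number of depth-≤k ground terms, the 2 constants give N_0 = 2, and each function symbol of arity r contributes N_{k-1}^r new terms at level k: N_k = 2 + N_{k-1}^2 + N_{k-1}^2.
N_0 = 2
N_1 = 2 + 2^2 + 2^2 = 10
N_2 = 2 + 10^2 + 10^2 = 202
N_3 = 2 + 202^2 + 202^2 = 81610
Terms of depth exactly 3: N_3 − N_2 = 81610 − 202 = 81408.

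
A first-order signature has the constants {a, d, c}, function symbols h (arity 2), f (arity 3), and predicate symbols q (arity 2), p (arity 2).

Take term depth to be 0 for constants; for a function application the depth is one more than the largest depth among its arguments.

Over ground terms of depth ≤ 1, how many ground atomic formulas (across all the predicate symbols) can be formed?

3042

First count ground terms of depth ≤ 1.
If N_k denotes the number of depth-≤k ground terms, the 3 constants give N_0 = 3, and each function symbol of arity r contributes N_{k-1}^r new terms at level k: N_k = 3 + N_{k-1}^2 + N_{k-1}^3.
N_0 = 3
N_1 = 3 + 3^2 + 3^3 = 39
So |H| = 39.
Ground atoms are formed by filling each argument slot of a predicate with a term from H, so an r-ary predicate gives |H|^r atoms:
  q: 39^2 = 1521;  p: 39^2 = 1521
Total ground atoms: 1521 + 1521 = 3042.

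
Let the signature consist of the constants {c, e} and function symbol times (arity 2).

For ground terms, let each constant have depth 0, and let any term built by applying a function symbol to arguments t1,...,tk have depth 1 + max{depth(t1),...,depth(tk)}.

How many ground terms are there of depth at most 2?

If N_k denotes the number of depth-≤k ground terms, the 2 constants give N_0 = 2, and each function symbol of arity r contributes N_{k-1}^r new terms at level k: N_k = 2 + N_{k-1}^2.
N_0 = 2
N_1 = 2 + 2^2 = 6
N_2 = 2 + 6^2 = 38

38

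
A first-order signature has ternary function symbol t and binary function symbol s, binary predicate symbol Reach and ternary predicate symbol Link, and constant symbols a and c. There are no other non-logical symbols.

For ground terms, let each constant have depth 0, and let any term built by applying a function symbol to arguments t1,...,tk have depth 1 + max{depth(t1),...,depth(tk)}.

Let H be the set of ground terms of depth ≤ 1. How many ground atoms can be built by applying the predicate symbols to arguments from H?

2940

First count ground terms of depth ≤ 1.
Let N_k count ground terms of depth at most k. Each non-constant term of depth ≤ k is some function symbol applied to depth-≤(k−1) arguments, giving N_k = 2 + N_{k-1}^3 + N_{k-1}^2.
N_0 = 2
N_1 = 2 + 2^3 + 2^2 = 14
So |H| = 14.
Ground atoms are formed by filling each argument slot of a predicate with a term from H, so an r-ary predicate gives |H|^r atoms:
  Reach: 14^2 = 196;  Link: 14^3 = 2744
Total ground atoms: 196 + 2744 = 2940.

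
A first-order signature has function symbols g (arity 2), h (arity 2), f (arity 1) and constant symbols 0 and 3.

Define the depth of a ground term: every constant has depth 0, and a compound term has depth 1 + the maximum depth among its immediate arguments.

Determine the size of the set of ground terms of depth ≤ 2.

If N_k denotes the number of depth-≤k ground terms, the 2 constants give N_0 = 2, and each function symbol of arity r contributes N_{k-1}^r new terms at level k: N_k = 2 + N_{k-1}^2 + N_{k-1}^2 + N_{k-1}.
N_0 = 2
N_1 = 2 + 2^2 + 2^2 + 2 = 12
N_2 = 2 + 12^2 + 12^2 + 12 = 302

302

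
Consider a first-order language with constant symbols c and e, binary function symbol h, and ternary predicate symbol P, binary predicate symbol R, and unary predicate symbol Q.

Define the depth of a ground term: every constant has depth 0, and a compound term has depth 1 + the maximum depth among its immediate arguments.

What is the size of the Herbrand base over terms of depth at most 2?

First count ground terms of depth ≤ 2.
If N_k denotes the number of depth-≤k ground terms, the 2 constants give N_0 = 2, and each function symbol of arity r contributes N_{k-1}^r new terms at level k: N_k = 2 + N_{k-1}^2.
N_0 = 2
N_1 = 2 + 2^2 = 6
N_2 = 2 + 6^2 = 38
So |H| = 38.
A ground atom is a predicate applied to a tuple of terms from H, so the count is the sum over predicates of |H|^arity:
  P: 38^3 = 54872;  R: 38^2 = 1444;  Q: 38
Total ground atoms: 54872 + 1444 + 38 = 56354.

56354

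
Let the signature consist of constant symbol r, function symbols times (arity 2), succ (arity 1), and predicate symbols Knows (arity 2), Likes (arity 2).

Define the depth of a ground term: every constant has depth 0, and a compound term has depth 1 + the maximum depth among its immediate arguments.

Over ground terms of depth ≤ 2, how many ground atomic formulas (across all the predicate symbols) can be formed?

338

First count ground terms of depth ≤ 2.
Let N_k = |{terms of depth ≤ k}|. Then N_0 = 1 and N_k = 1 + N_{k-1}^2 + N_{k-1} for k ≥ 1 (one summand per function symbol, arity giving the exponent).
N_0 = 1
N_1 = 1 + 1^2 + 1 = 3
N_2 = 1 + 3^2 + 3 = 13
So |H| = 13.
Each predicate of arity r yields |H|^r ground atoms (one per choice of an r-tuple from H):
  Knows: 13^2 = 169;  Likes: 13^2 = 169
Total ground atoms: 169 + 169 = 338.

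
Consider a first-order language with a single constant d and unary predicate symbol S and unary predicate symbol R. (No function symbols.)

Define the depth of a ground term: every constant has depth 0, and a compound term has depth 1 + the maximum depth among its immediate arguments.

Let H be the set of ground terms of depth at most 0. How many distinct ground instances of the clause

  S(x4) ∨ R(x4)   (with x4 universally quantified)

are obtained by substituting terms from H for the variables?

Ground terms of depth ≤ 0:
  With no function symbols every ground term is a constant, so there is exactly 1 ground term at every depth bound.
  N_0 = 1
  Explicitly: d.
So there is exactly 1 ground term available for substitution.
The variable x4 ranges independently over the available ground terms, and distinct assignments produce distinct instances.
Number of ground instances = 1.

1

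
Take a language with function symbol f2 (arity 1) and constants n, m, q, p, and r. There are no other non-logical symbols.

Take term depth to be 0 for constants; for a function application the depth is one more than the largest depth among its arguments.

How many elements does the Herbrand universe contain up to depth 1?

10

Let N_k = |{terms of depth ≤ k}|. Then N_0 = 5 and N_k = 5 + N_{k-1} for k ≥ 1 (one summand per function symbol, arity giving the exponent).
N_0 = 5
N_1 = 5 + 5 = 10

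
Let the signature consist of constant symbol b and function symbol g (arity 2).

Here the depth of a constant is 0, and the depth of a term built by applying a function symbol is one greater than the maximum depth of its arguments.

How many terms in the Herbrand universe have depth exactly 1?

Let N_k count ground terms of depth at most k. Each non-constant term of depth ≤ k is some function symbol applied to depth-≤(k−1) arguments, giving N_k = 1 + N_{k-1}^2.
N_0 = 1
N_1 = 1 + 1^2 = 2
Terms of depth exactly 1: N_1 − N_0 = 2 − 1 = 1.

1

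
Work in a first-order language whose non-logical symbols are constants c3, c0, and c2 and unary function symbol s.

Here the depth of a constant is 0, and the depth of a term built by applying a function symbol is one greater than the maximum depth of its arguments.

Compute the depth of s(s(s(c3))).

depth(s(c3)) = 1 + depth(c3) = 1 + 0 = 1
depth(s(s(c3))) = 1 + depth(s(c3)) = 1 + 1 = 2
depth(s(s(s(c3)))) = 1 + depth(s(s(c3))) = 1 + 2 = 3

3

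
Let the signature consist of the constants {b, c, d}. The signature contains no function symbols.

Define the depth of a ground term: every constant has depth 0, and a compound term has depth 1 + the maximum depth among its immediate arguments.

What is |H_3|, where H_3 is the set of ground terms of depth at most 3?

With no function symbols every ground term is a constant, so there are exactly 3 ground terms at every depth bound.
N_0 = 3
N_1 = 3
N_2 = 3
N_3 = 3

3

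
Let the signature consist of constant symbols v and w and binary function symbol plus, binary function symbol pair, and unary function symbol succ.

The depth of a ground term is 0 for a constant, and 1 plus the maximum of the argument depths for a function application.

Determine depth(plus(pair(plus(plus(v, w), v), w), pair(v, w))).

4

depth(plus(v, w)) = 1 + max(0, 0) = 1
depth(plus(plus(v, w), v)) = 1 + max(1, 0) = 2
depth(pair(plus(plus(v, w), v), w)) = 1 + max(2, 0) = 3
depth(pair(v, w)) = 1 + max(0, 0) = 1
depth(plus(pair(plus(plus(v, w), v), w), pair(v, w))) = 1 + max(3, 1) = 4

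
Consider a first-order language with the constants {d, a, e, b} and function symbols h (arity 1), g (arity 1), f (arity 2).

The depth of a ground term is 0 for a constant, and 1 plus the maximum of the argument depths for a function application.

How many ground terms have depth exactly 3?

713184

If N_k denotes the number of depth-≤k ground terms, the 4 constants give N_0 = 4, and each function symbol of arity r contributes N_{k-1}^r new terms at level k: N_k = 4 + N_{k-1} + N_{k-1} + N_{k-1}^2.
N_0 = 4
N_1 = 4 + 4 + 4 + 4^2 = 28
N_2 = 4 + 28 + 28 + 28^2 = 844
N_3 = 4 + 844 + 844 + 844^2 = 714028
Terms of depth exactly 3: N_3 − N_2 = 714028 − 844 = 713184.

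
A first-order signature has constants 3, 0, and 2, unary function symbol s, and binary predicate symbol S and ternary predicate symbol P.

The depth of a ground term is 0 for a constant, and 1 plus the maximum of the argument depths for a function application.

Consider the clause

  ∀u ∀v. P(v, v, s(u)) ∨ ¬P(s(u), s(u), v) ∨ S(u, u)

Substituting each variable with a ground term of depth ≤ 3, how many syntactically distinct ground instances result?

144

Ground terms of depth ≤ 3:
  If N_k denotes the number of depth-≤k ground terms, the 3 constants give N_0 = 3, and each function symbol of arity r contributes N_{k-1}^r new terms at level k: N_k = 3 + N_{k-1}.
  N_0 = 3
  N_1 = 3 + 3 = 6
  N_2 = 3 + 6 = 9
  N_3 = 3 + 9 = 12
So there are 12 ground terms available for substitution.
Each of u, v ranges independently over the available ground terms, and distinct assignments produce distinct instances.
Number of ground instances = 12^2 = 144.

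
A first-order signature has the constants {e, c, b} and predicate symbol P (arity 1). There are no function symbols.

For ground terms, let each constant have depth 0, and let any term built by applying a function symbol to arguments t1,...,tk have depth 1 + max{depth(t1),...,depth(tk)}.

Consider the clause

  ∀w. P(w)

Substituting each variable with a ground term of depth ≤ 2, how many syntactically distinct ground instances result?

Ground terms of depth ≤ 2:
  With no function symbols every ground term is a constant, so there are exactly 3 ground terms at every depth bound.
  N_0 = 3
  N_1 = 3
  N_2 = 3
So there are 3 ground terms available for substitution.
The body mentions the single quantified variable w; since ground terms form a free algebra, no two substitutions collapse to the same formula.
Number of ground instances = 3.

3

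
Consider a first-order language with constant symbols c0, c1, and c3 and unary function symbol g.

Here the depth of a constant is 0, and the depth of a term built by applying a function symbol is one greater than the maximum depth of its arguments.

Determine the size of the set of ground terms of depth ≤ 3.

12

Write N_k for the number of ground terms of depth ≤ k. A term of depth ≤ k is either a constant or a function symbol applied to arguments of depth ≤ k−1, so N_k = 3 + N_{k-1}.
N_0 = 3
N_1 = 3 + 3 = 6
N_2 = 3 + 6 = 9
N_3 = 3 + 9 = 12
Explicitly: c0, c1, c3, g(c0), g(c1), g(c3), g(g(c0)), g(g(c1)), g(g(c3)), g(g(g(c0))), g(g(g(c1))), g(g(g(c3))).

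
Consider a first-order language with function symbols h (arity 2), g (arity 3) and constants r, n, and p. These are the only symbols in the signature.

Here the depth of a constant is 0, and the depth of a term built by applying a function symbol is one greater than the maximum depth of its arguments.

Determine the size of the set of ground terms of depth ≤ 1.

39

Let N_k count ground terms of depth at most k. Each non-constant term of depth ≤ k is some function symbol applied to depth-≤(k−1) arguments, giving N_k = 3 + N_{k-1}^2 + N_{k-1}^3.
N_0 = 3
N_1 = 3 + 3^2 + 3^3 = 39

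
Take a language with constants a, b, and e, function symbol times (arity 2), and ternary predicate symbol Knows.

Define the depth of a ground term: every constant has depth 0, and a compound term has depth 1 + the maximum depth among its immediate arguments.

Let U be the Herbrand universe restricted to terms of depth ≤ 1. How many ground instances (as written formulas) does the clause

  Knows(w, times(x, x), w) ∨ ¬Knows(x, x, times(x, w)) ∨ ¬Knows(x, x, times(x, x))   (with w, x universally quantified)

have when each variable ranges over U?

144

Ground terms of depth ≤ 1:
  Count level by level. With function symbols times/2, the terms of depth ≤ k are the 3 constants together with each function applied to depth-≤(k−1) tuples, so N_k = 3 + N_{k-1}^2.
  N_0 = 3
  N_1 = 3 + 3^2 = 12
So there are 12 ground terms available for substitution.
Each of w, x ranges independently over the available ground terms, and distinct assignments produce distinct instances.
Number of ground instances = 12^2 = 144.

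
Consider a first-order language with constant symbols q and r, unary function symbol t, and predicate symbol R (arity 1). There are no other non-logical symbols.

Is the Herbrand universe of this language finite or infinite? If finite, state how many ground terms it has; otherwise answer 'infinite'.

infinite

The signature has at least one function symbol (t, arity 1) and at least one constant (q).
Iterating t gives infinitely many distinct ground terms: q, t(q), t(t(q)), ...
So the Herbrand universe is infinite.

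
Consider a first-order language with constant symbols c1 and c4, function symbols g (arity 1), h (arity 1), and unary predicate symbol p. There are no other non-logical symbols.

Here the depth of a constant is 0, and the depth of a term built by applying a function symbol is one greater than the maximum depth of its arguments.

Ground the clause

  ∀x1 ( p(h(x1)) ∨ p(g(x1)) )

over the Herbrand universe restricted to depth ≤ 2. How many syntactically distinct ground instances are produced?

Ground terms of depth ≤ 2:
  Count level by level. With function symbols g/1, h/1, the terms of depth ≤ k are the 2 constants together with each function applied to depth-≤(k−1) tuples, so N_k = 2 + N_{k-1} + N_{k-1}.
  N_0 = 2
  N_1 = 2 + 2 + 2 = 6
  N_2 = 2 + 6 + 6 = 14
So there are 14 ground terms available for substitution.
The clause has 1 distinct variable (x1), which appears in the body. In the free term algebra distinct substitutions yield syntactically distinct ground instances.
Number of ground instances = 14.

14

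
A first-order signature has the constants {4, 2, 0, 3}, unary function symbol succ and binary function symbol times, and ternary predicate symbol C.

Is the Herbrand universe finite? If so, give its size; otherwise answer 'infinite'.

infinite

The signature has at least one function symbol (succ, arity 1) and at least one constant (4).
Iterating succ gives infinitely many distinct ground terms: 4, succ(4), succ(succ(4)), ...
So the Herbrand universe is infinite.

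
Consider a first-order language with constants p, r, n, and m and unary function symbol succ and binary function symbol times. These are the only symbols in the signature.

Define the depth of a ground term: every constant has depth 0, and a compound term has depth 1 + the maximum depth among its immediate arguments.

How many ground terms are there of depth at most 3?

Write N_k for the number of ground terms of depth ≤ k. A term of depth ≤ k is either a constant or a function symbol applied to arguments of depth ≤ k−1, so N_k = 4 + N_{k-1} + N_{k-1}^2.
N_0 = 4
N_1 = 4 + 4 + 4^2 = 24
N_2 = 4 + 24 + 24^2 = 604
N_3 = 4 + 604 + 604^2 = 365424

365424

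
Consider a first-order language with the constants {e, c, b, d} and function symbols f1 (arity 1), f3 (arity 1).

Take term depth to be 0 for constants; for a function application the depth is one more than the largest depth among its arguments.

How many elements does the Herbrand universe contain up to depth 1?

12

Count level by level. With function symbols f1/1, f3/1, the terms of depth ≤ k are the 4 constants together with each function applied to depth-≤(k−1) tuples, so N_k = 4 + N_{k-1} + N_{k-1}.
N_0 = 4
N_1 = 4 + 4 + 4 = 12
Explicitly: e, c, b, d, f1(e), f1(c), f1(b), f1(d), f3(e), f3(c), f3(b), f3(d).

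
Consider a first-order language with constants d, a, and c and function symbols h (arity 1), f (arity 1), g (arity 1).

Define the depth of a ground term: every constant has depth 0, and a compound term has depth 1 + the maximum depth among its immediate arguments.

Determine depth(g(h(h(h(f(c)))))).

5

depth(f(c)) = 1 + depth(c) = 1 + 0 = 1
depth(h(f(c))) = 1 + depth(f(c)) = 1 + 1 = 2
depth(h(h(f(c)))) = 1 + depth(h(f(c))) = 1 + 2 = 3
depth(h(h(h(f(c))))) = 1 + depth(h(h(f(c)))) = 1 + 3 = 4
depth(g(h(h(h(f(c)))))) = 1 + depth(h(h(h(f(c))))) = 1 + 4 = 5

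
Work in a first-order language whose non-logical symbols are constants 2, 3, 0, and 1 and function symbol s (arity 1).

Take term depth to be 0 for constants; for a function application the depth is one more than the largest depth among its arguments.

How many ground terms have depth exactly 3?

Count level by level. With function symbols s/1, the terms of depth ≤ k are the 4 constants together with each function applied to depth-≤(k−1) tuples, so N_k = 4 + N_{k-1}.
N_0 = 4
N_1 = 4 + 4 = 8
N_2 = 4 + 8 = 12
N_3 = 4 + 12 = 16
Terms of depth exactly 3: N_3 − N_2 = 16 − 12 = 4.

4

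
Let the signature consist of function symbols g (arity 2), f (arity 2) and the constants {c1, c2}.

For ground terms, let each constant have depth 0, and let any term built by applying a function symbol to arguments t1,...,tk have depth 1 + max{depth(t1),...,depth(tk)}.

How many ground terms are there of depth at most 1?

10

Let N_k count ground terms of depth at most k. Each non-constant term of depth ≤ k is some function symbol applied to depth-≤(k−1) arguments, giving N_k = 2 + N_{k-1}^2 + N_{k-1}^2.
N_0 = 2
N_1 = 2 + 2^2 + 2^2 = 10
Explicitly: c1, c2, g(c1, c1), g(c1, c2), g(c2, c1), g(c2, c2), f(c1, c1), f(c1, c2), f(c2, c1), f(c2, c2).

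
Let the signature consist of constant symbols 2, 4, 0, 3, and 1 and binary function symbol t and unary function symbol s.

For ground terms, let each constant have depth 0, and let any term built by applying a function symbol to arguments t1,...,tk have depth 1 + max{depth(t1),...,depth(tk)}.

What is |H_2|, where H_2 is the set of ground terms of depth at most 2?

Count level by level. With function symbols t/2, s/1, the terms of depth ≤ k are the 5 constants together with each function applied to depth-≤(k−1) tuples, so N_k = 5 + N_{k-1}^2 + N_{k-1}.
N_0 = 5
N_1 = 5 + 5^2 + 5 = 35
N_2 = 5 + 35^2 + 35 = 1265

1265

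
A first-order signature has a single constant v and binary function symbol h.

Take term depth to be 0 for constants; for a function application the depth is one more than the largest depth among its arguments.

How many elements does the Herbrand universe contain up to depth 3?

If N_k denotes the number of depth-≤k ground terms, the 1 constant gives N_0 = 1, and each function symbol of arity r contributes N_{k-1}^r new terms at level k: N_k = 1 + N_{k-1}^2.
N_0 = 1
N_1 = 1 + 1^2 = 2
N_2 = 1 + 2^2 = 5
N_3 = 1 + 5^2 = 26

26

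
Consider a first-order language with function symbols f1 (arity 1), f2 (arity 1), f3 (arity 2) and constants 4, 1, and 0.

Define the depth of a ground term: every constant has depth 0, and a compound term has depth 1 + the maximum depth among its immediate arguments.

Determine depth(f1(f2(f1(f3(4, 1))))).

4

depth(f3(4, 1)) = 1 + max(0, 0) = 1
depth(f1(f3(4, 1))) = 1 + depth(f3(4, 1)) = 1 + 1 = 2
depth(f2(f1(f3(4, 1)))) = 1 + depth(f1(f3(4, 1))) = 1 + 2 = 3
depth(f1(f2(f1(f3(4, 1))))) = 1 + depth(f2(f1(f3(4, 1)))) = 1 + 3 = 4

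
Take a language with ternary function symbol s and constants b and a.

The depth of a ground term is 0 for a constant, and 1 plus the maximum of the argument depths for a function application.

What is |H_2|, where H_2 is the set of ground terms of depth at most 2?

1002

Let N_k = |{terms of depth ≤ k}|. Then N_0 = 2 and N_k = 2 + N_{k-1}^3 for k ≥ 1 (one summand per function symbol, arity giving the exponent).
N_0 = 2
N_1 = 2 + 2^3 = 10
N_2 = 2 + 10^3 = 1002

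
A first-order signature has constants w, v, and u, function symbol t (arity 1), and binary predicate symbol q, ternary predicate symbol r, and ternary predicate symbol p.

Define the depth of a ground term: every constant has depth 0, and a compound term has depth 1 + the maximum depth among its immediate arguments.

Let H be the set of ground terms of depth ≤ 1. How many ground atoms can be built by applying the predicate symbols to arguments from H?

468

First count ground terms of depth ≤ 1.
Let N_k = |{terms of depth ≤ k}|. Then N_0 = 3 and N_k = 3 + N_{k-1} for k ≥ 1 (one summand per function symbol, arity giving the exponent).
N_0 = 3
N_1 = 3 + 3 = 6
Explicitly: w, v, u, t(w), t(v), t(u).
So |H| = 6.
A ground atom is a predicate applied to a tuple of terms from H, so the count is the sum over predicates of |H|^arity:
  q: 6^2 = 36;  r: 6^3 = 216;  p: 6^3 = 216
Total ground atoms: 36 + 216 + 216 = 468.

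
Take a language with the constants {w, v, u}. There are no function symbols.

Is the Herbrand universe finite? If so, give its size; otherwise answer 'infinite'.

There are no function symbols, so every ground term is one of the 3 constants.
The Herbrand universe is {w, v, u}, which is finite with 3 elements.

3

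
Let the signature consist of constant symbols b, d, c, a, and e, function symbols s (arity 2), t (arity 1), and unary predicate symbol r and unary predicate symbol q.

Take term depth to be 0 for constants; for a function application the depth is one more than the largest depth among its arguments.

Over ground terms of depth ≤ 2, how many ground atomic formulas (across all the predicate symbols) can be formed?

First count ground terms of depth ≤ 2.
Write N_k for the number of ground terms of depth ≤ k. A term of depth ≤ k is either a constant or a function symbol applied to arguments of depth ≤ k−1, so N_k = 5 + N_{k-1}^2 + N_{k-1}.
N_0 = 5
N_1 = 5 + 5^2 + 5 = 35
N_2 = 5 + 35^2 + 35 = 1265
So |H| = 1265.
Ground atoms are formed by filling each argument slot of a predicate with a term from H, so an r-ary predicate gives |H|^r atoms:
  r: 1265;  q: 1265
Total ground atoms: 1265 + 1265 = 2530.

2530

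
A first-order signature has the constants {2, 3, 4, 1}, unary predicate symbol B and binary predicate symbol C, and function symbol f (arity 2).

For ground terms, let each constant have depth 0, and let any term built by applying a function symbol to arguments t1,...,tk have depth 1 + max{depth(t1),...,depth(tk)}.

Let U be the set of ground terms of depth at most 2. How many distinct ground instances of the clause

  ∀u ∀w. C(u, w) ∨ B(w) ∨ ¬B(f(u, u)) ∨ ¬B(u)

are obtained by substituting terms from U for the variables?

163216

Ground terms of depth ≤ 2:
  Write N_k for the number of ground terms of depth ≤ k. A term of depth ≤ k is either a constant or a function symbol applied to arguments of depth ≤ k−1, so N_k = 4 + N_{k-1}^2.
  N_0 = 4
  N_1 = 4 + 4^2 = 20
  N_2 = 4 + 20^2 = 404
So there are 404 ground terms available for substitution.
The clause has 2 distinct variables (u, w), each appearing in the body. In the free term algebra distinct substitutions yield syntactically distinct ground instances.
Number of ground instances = 404^2 = 163216.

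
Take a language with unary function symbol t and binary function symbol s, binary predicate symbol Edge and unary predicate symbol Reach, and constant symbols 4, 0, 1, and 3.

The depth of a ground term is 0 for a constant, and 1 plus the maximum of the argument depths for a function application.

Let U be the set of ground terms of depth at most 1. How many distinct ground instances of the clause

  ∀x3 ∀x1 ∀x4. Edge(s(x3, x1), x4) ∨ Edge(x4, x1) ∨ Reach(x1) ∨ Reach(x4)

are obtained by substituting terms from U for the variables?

13824

Ground terms of depth ≤ 1:
  Let N_k = |{terms of depth ≤ k}|. Then N_0 = 4 and N_k = 4 + N_{k-1} + N_{k-1}^2 for k ≥ 1 (one summand per function symbol, arity giving the exponent).
  N_0 = 4
  N_1 = 4 + 4 + 4^2 = 24
So there are 24 ground terms available for substitution.
The body mentions every one of the 3 quantified variables; since ground terms form a free algebra, no two substitutions collapse to the same formula.
Number of ground instances = 24^3 = 13824.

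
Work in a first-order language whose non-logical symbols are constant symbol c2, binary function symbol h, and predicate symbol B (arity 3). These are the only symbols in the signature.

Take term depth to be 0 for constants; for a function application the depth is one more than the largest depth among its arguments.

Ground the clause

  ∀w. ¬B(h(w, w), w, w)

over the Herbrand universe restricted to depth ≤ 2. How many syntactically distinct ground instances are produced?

5

Ground terms of depth ≤ 2:
  If N_k denotes the number of depth-≤k ground terms, the 1 constant gives N_0 = 1, and each function symbol of arity r contributes N_{k-1}^r new terms at level k: N_k = 1 + N_{k-1}^2.
  N_0 = 1
  N_1 = 1 + 1^2 = 2
  N_2 = 1 + 2^2 = 5
  Explicitly: c2, h(c2, c2), h(c2, h(c2, c2)), h(h(c2, c2), c2), h(h(c2, c2), h(c2, c2)).
So there are 5 ground terms available for substitution.
There is 1 variable to instantiate (w),  occurring in at least one literal, so different choices give different ground instances.
Number of ground instances = 5.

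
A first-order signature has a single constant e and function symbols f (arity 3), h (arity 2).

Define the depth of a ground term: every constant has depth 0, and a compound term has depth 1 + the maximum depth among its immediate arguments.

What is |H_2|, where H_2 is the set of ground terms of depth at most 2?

If N_k denotes the number of depth-≤k ground terms, the 1 constant gives N_0 = 1, and each function symbol of arity r contributes N_{k-1}^r new terms at level k: N_k = 1 + N_{k-1}^3 + N_{k-1}^2.
N_0 = 1
N_1 = 1 + 1^3 + 1^2 = 3
N_2 = 1 + 3^3 + 3^2 = 37

37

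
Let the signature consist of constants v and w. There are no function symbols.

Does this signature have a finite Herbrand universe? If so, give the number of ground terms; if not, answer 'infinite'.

2

There are no function symbols, so every ground term is one of the 2 constants.
The Herbrand universe is {v, w}, which is finite with 2 elements.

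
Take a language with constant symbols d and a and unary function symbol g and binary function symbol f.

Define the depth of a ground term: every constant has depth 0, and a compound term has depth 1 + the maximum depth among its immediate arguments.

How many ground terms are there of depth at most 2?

74

If N_k denotes the number of depth-≤k ground terms, the 2 constants give N_0 = 2, and each function symbol of arity r contributes N_{k-1}^r new terms at level k: N_k = 2 + N_{k-1} + N_{k-1}^2.
N_0 = 2
N_1 = 2 + 2 + 2^2 = 8
N_2 = 2 + 8 + 8^2 = 74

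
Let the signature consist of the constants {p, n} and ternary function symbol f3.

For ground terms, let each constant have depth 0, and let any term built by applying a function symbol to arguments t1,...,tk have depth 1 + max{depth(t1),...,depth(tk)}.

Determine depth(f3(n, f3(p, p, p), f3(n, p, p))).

depth(f3(p, p, p)) = 1 + max(0, 0, 0) = 1
depth(f3(n, p, p)) = 1 + max(0, 0, 0) = 1
depth(f3(n, f3(p, p, p), f3(n, p, p))) = 1 + max(0, 1, 1) = 2

2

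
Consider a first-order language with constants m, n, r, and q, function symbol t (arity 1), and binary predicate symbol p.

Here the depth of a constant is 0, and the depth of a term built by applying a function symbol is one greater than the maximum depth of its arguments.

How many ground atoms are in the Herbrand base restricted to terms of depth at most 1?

64

First count ground terms of depth ≤ 1.
Write N_k for the number of ground terms of depth ≤ k. A term of depth ≤ k is either a constant or a function symbol applied to arguments of depth ≤ k−1, so N_k = 4 + N_{k-1}.
N_0 = 4
N_1 = 4 + 4 = 8
So |H| = 8.
For each predicate symbol, the number of ground atoms is |H| raised to its arity; summing:
  p: 8^2 = 64
Total ground atoms: 64.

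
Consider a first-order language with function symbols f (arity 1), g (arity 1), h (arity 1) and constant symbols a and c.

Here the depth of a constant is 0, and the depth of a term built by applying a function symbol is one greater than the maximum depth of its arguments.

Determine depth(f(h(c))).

depth(h(c)) = 1 + depth(c) = 1 + 0 = 1
depth(f(h(c))) = 1 + depth(h(c)) = 1 + 1 = 2

2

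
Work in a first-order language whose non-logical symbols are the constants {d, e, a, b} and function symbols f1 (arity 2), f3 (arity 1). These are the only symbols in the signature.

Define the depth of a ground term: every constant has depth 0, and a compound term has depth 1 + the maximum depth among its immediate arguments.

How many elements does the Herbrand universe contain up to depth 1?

Let N_k = |{terms of depth ≤ k}|. Then N_0 = 4 and N_k = 4 + N_{k-1}^2 + N_{k-1} for k ≥ 1 (one summand per function symbol, arity giving the exponent).
N_0 = 4
N_1 = 4 + 4^2 + 4 = 24

24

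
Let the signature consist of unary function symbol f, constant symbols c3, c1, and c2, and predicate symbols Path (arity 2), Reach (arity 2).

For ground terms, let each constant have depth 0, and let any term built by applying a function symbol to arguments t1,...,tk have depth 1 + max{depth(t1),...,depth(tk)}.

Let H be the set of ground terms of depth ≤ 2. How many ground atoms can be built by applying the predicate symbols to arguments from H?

162

First count ground terms of depth ≤ 2.
If N_k denotes the number of depth-≤k ground terms, the 3 constants give N_0 = 3, and each function symbol of arity r contributes N_{k-1}^r new terms at level k: N_k = 3 + N_{k-1}.
N_0 = 3
N_1 = 3 + 3 = 6
N_2 = 3 + 6 = 9
So |H| = 9.
A ground atom is a predicate applied to a tuple of terms from H, so the count is the sum over predicates of |H|^arity:
  Path: 9^2 = 81;  Reach: 9^2 = 81
Total ground atoms: 81 + 81 = 162.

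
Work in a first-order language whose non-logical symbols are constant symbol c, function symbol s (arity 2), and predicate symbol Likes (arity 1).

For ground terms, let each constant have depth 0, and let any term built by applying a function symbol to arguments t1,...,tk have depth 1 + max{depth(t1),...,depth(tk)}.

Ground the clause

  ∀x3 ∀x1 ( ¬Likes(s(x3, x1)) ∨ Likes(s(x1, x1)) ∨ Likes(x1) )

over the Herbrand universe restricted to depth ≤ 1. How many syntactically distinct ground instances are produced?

Ground terms of depth ≤ 1:
  Count level by level. With function symbols s/2, the terms of depth ≤ k are the 1 constant together with each function applied to depth-≤(k−1) tuples, so N_k = 1 + N_{k-1}^2.
  N_0 = 1
  N_1 = 1 + 1^2 = 2
So there are 2 ground terms available for substitution.
There are 2 variables to instantiate (x3, x1), each occurring in at least one literal, so different choices give different ground instances.
Number of ground instances = 2^2 = 4.

4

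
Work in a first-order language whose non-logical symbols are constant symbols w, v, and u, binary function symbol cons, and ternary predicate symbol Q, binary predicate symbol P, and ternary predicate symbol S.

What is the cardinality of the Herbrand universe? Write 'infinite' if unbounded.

infinite

The signature has at least one function symbol (cons, arity 2) and at least one constant (w).
Iterating cons gives infinitely many distinct ground terms: w, cons(w, w), cons(cons(w, w), cons(w, w)), ...
So the Herbrand universe is infinite.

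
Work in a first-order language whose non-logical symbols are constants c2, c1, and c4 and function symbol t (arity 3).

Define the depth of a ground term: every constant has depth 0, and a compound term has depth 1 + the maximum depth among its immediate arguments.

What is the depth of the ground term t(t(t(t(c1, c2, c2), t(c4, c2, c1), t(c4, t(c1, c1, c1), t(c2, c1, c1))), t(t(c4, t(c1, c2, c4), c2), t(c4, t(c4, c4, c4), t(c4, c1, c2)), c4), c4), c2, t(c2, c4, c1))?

5

depth(t(c1, c2, c2)) = 1 + max(0, 0, 0) = 1
depth(t(c4, c2, c1)) = 1 + max(0, 0, 0) = 1
depth(t(c1, c1, c1)) = 1 + max(0, 0, 0) = 1
depth(t(c2, c1, c1)) = 1 + max(0, 0, 0) = 1
depth(t(c4, t(c1, c1, c1), t(c2, c1, c1))) = 1 + max(0, 1, 1) = 2
depth(t(t(c1, c2, c2), t(c4, c2, c1), t(c4, t(c1, c1, c1), t(c2, c1, c1)))) = 1 + max(1, 1, 2) = 3
depth(t(c1, c2, c4)) = 1 + max(0, 0, 0) = 1
depth(t(c4, t(c1, c2, c4), c2)) = 1 + max(0, 1, 0) = 2
depth(t(c4, c4, c4)) = 1 + max(0, 0, 0) = 1
depth(t(c4, c1, c2)) = 1 + max(0, 0, 0) = 1
depth(t(c4, t(c4, c4, c4), t(c4, c1, c2))) = 1 + max(0, 1, 1) = 2
depth(t(t(c4, t(c1, c2, c4), c2), t(c4, t(c4, c4, c4), t(c4, c1, c2)), c4)) = 1 + max(2, 2, 0) = 3
depth(t(t(t(c1, c2, c2), t(c4, c2, c1), t(c4, t(c1, c1, c1), t(c2, c1, c1))), t(t(c4, t(c1, c2, c4), c2), t(c4, t(c4, c4, c4), t(c4, c1, c2)), c4), c4)) = 1 + max(3, 3, 0) = 4
depth(t(c2, c4, c1)) = 1 + max(0, 0, 0) = 1
depth(t(t(t(t(c1, c2, c2), t(c4, c2, c1), t(c4, t(c1, c1, c1), t(c2, c1, c1))), t(t(c4, t(c1, c2, c4), c2), t(c4, t(c4, c4, c4), t(c4, c1, c2)), c4), c4), c2, t(c2, c4, c1))) = 1 + max(4, 0, 1) = 5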